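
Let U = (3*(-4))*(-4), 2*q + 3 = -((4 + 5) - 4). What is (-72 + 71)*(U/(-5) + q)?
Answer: 68/5 ≈ 13.600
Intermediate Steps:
q = -4 (q = -3/2 + (-((4 + 5) - 4))/2 = -3/2 + (-(9 - 4))/2 = -3/2 + (-1*5)/2 = -3/2 + (½)*(-5) = -3/2 - 5/2 = -4)
U = 48 (U = -12*(-4) = 48)
(-72 + 71)*(U/(-5) + q) = (-72 + 71)*(48/(-5) - 4) = -(48*(-⅕) - 4) = -(-48/5 - 4) = -1*(-68/5) = 68/5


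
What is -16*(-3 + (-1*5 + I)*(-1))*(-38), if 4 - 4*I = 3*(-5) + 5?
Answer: -912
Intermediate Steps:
I = 7/2 (I = 1 - (3*(-5) + 5)/4 = 1 - (-15 + 5)/4 = 1 - ¼*(-10) = 1 + 5/2 = 7/2 ≈ 3.5000)
-16*(-3 + (-1*5 + I)*(-1))*(-38) = -16*(-3 + (-1*5 + 7/2)*(-1))*(-38) = -16*(-3 + (-5 + 7/2)*(-1))*(-38) = -16*(-3 - 3/2*(-1))*(-38) = -16*(-3 + 3/2)*(-38) = -16*(-3/2)*(-38) = 24*(-38) = -912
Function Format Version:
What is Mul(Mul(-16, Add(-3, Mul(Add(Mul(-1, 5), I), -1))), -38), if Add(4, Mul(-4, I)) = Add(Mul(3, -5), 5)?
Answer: -912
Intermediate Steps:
I = Rational(7, 2) (I = Add(1, Mul(Rational(-1, 4), Add(Mul(3, -5), 5))) = Add(1, Mul(Rational(-1, 4), Add(-15, 5))) = Add(1, Mul(Rational(-1, 4), -10)) = Add(1, Rational(5, 2)) = Rational(7, 2) ≈ 3.5000)
Mul(Mul(-16, Add(-3, Mul(Add(Mul(-1, 5), I), -1))), -38) = Mul(Mul(-16, Add(-3, Mul(Add(Mul(-1, 5), Rational(7, 2)), -1))), -38) = Mul(Mul(-16, Add(-3, Mul(Add(-5, Rational(7, 2)), -1))), -38) = Mul(Mul(-16, Add(-3, Mul(Rational(-3, 2), -1))), -38) = Mul(Mul(-16, Add(-3, Rational(3, 2))), -38) = Mul(Mul(-16, Rational(-3, 2)), -38) = Mul(24, -38) = -912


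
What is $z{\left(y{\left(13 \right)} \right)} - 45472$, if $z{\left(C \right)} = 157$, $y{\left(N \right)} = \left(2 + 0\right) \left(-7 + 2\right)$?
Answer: $-45315$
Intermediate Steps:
$y{\left(N \right)} = -10$ ($y{\left(N \right)} = 2 \left(-5\right) = -10$)
$z{\left(y{\left(13 \right)} \right)} - 45472 = 157 - 45472 = -45315$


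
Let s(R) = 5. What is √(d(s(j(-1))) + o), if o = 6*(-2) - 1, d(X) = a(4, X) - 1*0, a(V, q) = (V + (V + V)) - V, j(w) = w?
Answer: I*√5 ≈ 2.2361*I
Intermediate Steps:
a(V, q) = 2*V (a(V, q) = (V + 2*V) - V = 3*V - V = 2*V)
d(X) = 8 (d(X) = 2*4 - 1*0 = 8 + 0 = 8)
o = -13 (o = -12 - 1 = -13)
√(d(s(j(-1))) + o) = √(8 - 13) = √(-5) = I*√5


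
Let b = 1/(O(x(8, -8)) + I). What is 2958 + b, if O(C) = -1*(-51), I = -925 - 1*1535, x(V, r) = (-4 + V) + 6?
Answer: 7125821/2409 ≈ 2958.0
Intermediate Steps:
x(V, r) = 2 + V
I = -2460 (I = -925 - 1535 = -2460)
O(C) = 51
b = -1/2409 (b = 1/(51 - 2460) = 1/(-2409) = -1/2409 ≈ -0.00041511)
2958 + b = 2958 - 1/2409 = 7125821/2409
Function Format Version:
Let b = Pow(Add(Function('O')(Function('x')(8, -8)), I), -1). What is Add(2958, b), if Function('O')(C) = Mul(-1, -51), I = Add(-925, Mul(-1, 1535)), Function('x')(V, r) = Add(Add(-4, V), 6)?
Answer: Rational(7125821, 2409) ≈ 2958.0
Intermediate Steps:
Function('x')(V, r) = Add(2, V)
I = -2460 (I = Add(-925, -1535) = -2460)
Function('O')(C) = 51
b = Rational(-1, 2409) (b = Pow(Add(51, -2460), -1) = Pow(-2409, -1) = Rational(-1, 2409) ≈ -0.00041511)
Add(2958, b) = Add(2958, Rational(-1, 2409)) = Rational(7125821, 2409)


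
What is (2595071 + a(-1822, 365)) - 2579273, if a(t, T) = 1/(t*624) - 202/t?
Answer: 17961314591/1136928 ≈ 15798.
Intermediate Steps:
a(t, T) = -126047/(624*t) (a(t, T) = (1/624)/t - 202/t = 1/(624*t) - 202/t = -126047/(624*t))
(2595071 + a(-1822, 365)) - 2579273 = (2595071 - 126047/624/(-1822)) - 2579273 = (2595071 - 126047/624*(-1/1822)) - 2579273 = (2595071 + 126047/1136928) - 2579273 = 2950409007935/1136928 - 2579273 = 17961314591/1136928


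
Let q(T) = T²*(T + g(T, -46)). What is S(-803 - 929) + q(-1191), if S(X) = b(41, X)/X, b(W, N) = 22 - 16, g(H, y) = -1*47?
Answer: -1520764827951/866 ≈ -1.7561e+9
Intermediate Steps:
g(H, y) = -47
b(W, N) = 6
S(X) = 6/X
q(T) = T²*(-47 + T) (q(T) = T²*(T - 47) = T²*(-47 + T))
S(-803 - 929) + q(-1191) = 6/(-803 - 929) + (-1191)²*(-47 - 1191) = 6/(-1732) + 1418481*(-1238) = 6*(-1/1732) - 1756079478 = -3/866 - 1756079478 = -1520764827951/866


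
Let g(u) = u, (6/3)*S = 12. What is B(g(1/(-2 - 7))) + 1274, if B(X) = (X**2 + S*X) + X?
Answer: 103132/81 ≈ 1273.2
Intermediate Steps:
S = 6 (S = (1/2)*12 = 6)
B(X) = X**2 + 7*X (B(X) = (X**2 + 6*X) + X = X**2 + 7*X)
B(g(1/(-2 - 7))) + 1274 = (7 + 1/(-2 - 7))/(-2 - 7) + 1274 = (7 + 1/(-9))/(-9) + 1274 = -(7 - 1/9)/9 + 1274 = -1/9*62/9 + 1274 = -62/81 + 1274 = 103132/81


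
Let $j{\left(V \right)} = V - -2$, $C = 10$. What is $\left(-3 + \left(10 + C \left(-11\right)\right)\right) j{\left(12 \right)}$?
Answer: $-1442$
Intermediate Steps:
$j{\left(V \right)} = 2 + V$ ($j{\left(V \right)} = V + 2 = 2 + V$)
$\left(-3 + \left(10 + C \left(-11\right)\right)\right) j{\left(12 \right)} = \left(-3 + \left(10 + 10 \left(-11\right)\right)\right) \left(2 + 12\right) = \left(-3 + \left(10 - 110\right)\right) 14 = \left(-3 - 100\right) 14 = \left(-103\right) 14 = -1442$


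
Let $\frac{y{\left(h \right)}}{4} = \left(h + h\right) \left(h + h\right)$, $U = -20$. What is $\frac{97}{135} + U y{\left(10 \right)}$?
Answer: $- \frac{4319903}{135} \approx -31999.0$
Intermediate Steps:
$y{\left(h \right)} = 16 h^{2}$ ($y{\left(h \right)} = 4 \left(h + h\right) \left(h + h\right) = 4 \cdot 2 h 2 h = 4 \cdot 4 h^{2} = 16 h^{2}$)
$\frac{97}{135} + U y{\left(10 \right)} = \frac{97}{135} - 20 \cdot 16 \cdot 10^{2} = 97 \cdot \frac{1}{135} - 20 \cdot 16 \cdot 100 = \frac{97}{135} - 32000 = - \frac{4319903}{135}$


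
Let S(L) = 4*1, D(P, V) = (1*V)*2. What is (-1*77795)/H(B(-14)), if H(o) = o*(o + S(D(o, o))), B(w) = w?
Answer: -15559/28 ≈ -555.68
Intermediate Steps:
D(P, V) = 2*V (D(P, V) = V*2 = 2*V)
S(L) = 4
H(o) = o*(4 + o) (H(o) = o*(o + 4) = o*(4 + o))
(-1*77795)/H(B(-14)) = (-1*77795)/((-14*(4 - 14))) = -77795/((-14*(-10))) = -77795/140 = -77795*1/140 = -15559/28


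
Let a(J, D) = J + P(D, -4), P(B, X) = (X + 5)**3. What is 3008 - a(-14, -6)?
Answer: 3021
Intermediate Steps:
P(B, X) = (5 + X)**3
a(J, D) = 1 + J (a(J, D) = J + (5 - 4)**3 = J + 1**3 = J + 1 = 1 + J)
3008 - a(-14, -6) = 3008 - (1 - 14) = 3008 - 1*(-13) = 3008 + 13 = 3021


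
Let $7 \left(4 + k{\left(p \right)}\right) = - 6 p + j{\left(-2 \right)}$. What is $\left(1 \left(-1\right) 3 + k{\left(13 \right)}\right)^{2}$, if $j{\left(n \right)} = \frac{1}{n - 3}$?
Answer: $\frac{404496}{1225} \approx 330.2$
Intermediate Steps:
$j{\left(n \right)} = \frac{1}{-3 + n}$
$k{\left(p \right)} = - \frac{141}{35} - \frac{6 p}{7}$ ($k{\left(p \right)} = -4 + \frac{- 6 p + \frac{1}{-3 - 2}}{7} = -4 + \frac{- 6 p + \frac{1}{-5}}{7} = -4 + \frac{- 6 p - \frac{1}{5}}{7} = -4 + \frac{- \frac{1}{5} - 6 p}{7} = -4 - \left(\frac{1}{35} + \frac{6 p}{7}\right) = - \frac{141}{35} - \frac{6 p}{7}$)
$\left(1 \left(-1\right) 3 + k{\left(13 \right)}\right)^{2} = \left(1 \left(-1\right) 3 - \frac{531}{35}\right)^{2} = \left(\left(-1\right) 3 - \frac{531}{35}\right)^{2} = \left(-3 - \frac{531}{35}\right)^{2} = \left(- \frac{636}{35}\right)^{2} = \frac{404496}{1225}$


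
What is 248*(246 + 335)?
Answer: 144088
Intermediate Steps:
248*(246 + 335) = 248*581 = 144088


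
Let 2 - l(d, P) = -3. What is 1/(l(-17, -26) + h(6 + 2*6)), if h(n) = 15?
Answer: 1/20 ≈ 0.050000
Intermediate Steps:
l(d, P) = 5 (l(d, P) = 2 - 1*(-3) = 2 + 3 = 5)
1/(l(-17, -26) + h(6 + 2*6)) = 1/(5 + 15) = 1/20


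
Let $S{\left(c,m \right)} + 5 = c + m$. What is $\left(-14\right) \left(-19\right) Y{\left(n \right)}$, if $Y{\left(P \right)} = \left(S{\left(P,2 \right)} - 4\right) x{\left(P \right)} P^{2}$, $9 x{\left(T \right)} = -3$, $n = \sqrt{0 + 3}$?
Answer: $1862 - 266 \sqrt{3} \approx 1401.3$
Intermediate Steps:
$n = \sqrt{3} \approx 1.732$
$x{\left(T \right)} = - \frac{1}{3}$ ($x{\left(T \right)} = \frac{1}{9} \left(-3\right) = - \frac{1}{3}$)
$S{\left(c,m \right)} = -5 + c + m$ ($S{\left(c,m \right)} = -5 + \left(c + m\right) = -5 + c + m$)
$Y{\left(P \right)} = - \frac{P^{2} \left(-7 + P\right)}{3}$ ($Y{\left(P \right)} = \left(\left(-5 + P + 2\right) - 4\right) \left(- \frac{P^{2}}{3}\right) = \left(\left(-3 + P\right) - 4\right) \left(- \frac{P^{2}}{3}\right) = \left(-7 + P\right) \left(- \frac{P^{2}}{3}\right) = - \frac{P^{2} \left(-7 + P\right)}{3}$)
$\left(-14\right) \left(-19\right) Y{\left(n \right)} = \left(-14\right) \left(-19\right) \frac{\left(\sqrt{3}\right)^{2} \left(7 - \sqrt{3}\right)}{3} = 266 \cdot \frac{1}{3} \cdot 3 \left(7 - \sqrt{3}\right) = 266 \left(7 - \sqrt{3}\right) = 1862 - 266 \sqrt{3}$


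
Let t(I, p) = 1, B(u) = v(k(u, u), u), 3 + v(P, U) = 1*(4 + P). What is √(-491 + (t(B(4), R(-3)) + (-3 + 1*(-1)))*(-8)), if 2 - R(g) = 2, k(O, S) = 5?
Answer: I*√467 ≈ 21.61*I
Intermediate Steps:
R(g) = 0 (R(g) = 2 - 1*2 = 2 - 2 = 0)
v(P, U) = 1 + P (v(P, U) = -3 + 1*(4 + P) = -3 + (4 + P) = 1 + P)
B(u) = 6 (B(u) = 1 + 5 = 6)
√(-491 + (t(B(4), R(-3)) + (-3 + 1*(-1)))*(-8)) = √(-491 + (1 + (-3 + 1*(-1)))*(-8)) = √(-491 + (1 + (-3 - 1))*(-8)) = √(-491 + (1 - 4)*(-8)) = √(-491 - 3*(-8)) = √(-491 + 24) = √(-467) = I*√467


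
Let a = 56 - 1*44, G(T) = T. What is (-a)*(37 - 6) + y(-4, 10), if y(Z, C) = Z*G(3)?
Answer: -384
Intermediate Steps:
y(Z, C) = 3*Z (y(Z, C) = Z*3 = 3*Z)
a = 12 (a = 56 - 44 = 12)
(-a)*(37 - 6) + y(-4, 10) = (-1*12)*(37 - 6) + 3*(-4) = -12*31 - 12 = -372 - 12 = -384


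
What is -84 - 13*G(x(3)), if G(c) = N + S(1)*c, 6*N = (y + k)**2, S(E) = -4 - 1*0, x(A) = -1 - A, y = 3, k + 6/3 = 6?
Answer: -2389/6 ≈ -398.17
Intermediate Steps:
k = 4 (k = -2 + 6 = 4)
S(E) = -4 (S(E) = -4 + 0 = -4)
N = 49/6 (N = (3 + 4)**2/6 = (1/6)*7**2 = (1/6)*49 = 49/6 ≈ 8.1667)
G(c) = 49/6 - 4*c
-84 - 13*G(x(3)) = -84 - 13*(49/6 - 4*(-1 - 1*3)) = -84 - 13*(49/6 - 4*(-1 - 3)) = -84 - 13*(49/6 - 4*(-4)) = -84 - 13*(49/6 + 16) = -84 - 13*145/6 = -84 - 1885/6 = -2389/6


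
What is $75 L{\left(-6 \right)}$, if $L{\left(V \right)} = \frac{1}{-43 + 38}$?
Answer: $-15$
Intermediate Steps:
$L{\left(V \right)} = - \frac{1}{5}$ ($L{\left(V \right)} = \frac{1}{-5} = - \frac{1}{5}$)
$75 L{\left(-6 \right)} = 75 \left(- \frac{1}{5}\right) = -15$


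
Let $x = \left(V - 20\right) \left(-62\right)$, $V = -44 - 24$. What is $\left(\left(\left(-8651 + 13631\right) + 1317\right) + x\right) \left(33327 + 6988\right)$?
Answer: $473822195$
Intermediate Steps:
$V = -68$ ($V = -44 - 24 = -68$)
$x = 5456$ ($x = \left(-68 - 20\right) \left(-62\right) = \left(-88\right) \left(-62\right) = 5456$)
$\left(\left(\left(-8651 + 13631\right) + 1317\right) + x\right) \left(33327 + 6988\right) = \left(\left(\left(-8651 + 13631\right) + 1317\right) + 5456\right) \left(33327 + 6988\right) = \left(\left(4980 + 1317\right) + 5456\right) 40315 = \left(6297 + 5456\right) 40315 = 11753 \cdot 40315 = 473822195$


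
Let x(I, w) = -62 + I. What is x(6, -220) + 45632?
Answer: 45576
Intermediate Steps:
x(6, -220) + 45632 = (-62 + 6) + 45632 = -56 + 45632 = 45576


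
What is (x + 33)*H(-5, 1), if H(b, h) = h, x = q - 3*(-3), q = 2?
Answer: 44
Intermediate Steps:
x = 11 (x = 2 - 3*(-3) = 2 + 9 = 11)
(x + 33)*H(-5, 1) = (11 + 33)*1 = 44*1 = 44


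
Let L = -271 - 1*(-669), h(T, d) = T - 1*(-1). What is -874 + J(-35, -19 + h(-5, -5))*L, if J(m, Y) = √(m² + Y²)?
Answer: -874 + 398*√1754 ≈ 15795.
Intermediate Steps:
h(T, d) = 1 + T (h(T, d) = T + 1 = 1 + T)
J(m, Y) = √(Y² + m²)
L = 398 (L = -271 + 669 = 398)
-874 + J(-35, -19 + h(-5, -5))*L = -874 + √((-19 + (1 - 5))² + (-35)²)*398 = -874 + √((-19 - 4)² + 1225)*398 = -874 + √((-23)² + 1225)*398 = -874 + √(529 + 1225)*398 = -874 + √1754*398 = -874 + 398*√1754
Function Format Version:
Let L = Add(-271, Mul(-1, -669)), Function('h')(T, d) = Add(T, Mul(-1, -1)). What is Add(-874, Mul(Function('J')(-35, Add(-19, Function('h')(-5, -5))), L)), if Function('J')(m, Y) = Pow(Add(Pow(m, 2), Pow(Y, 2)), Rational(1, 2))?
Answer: Add(-874, Mul(398, Pow(1754, Rational(1, 2)))) ≈ 15795.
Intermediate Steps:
Function('h')(T, d) = Add(1, T) (Function('h')(T, d) = Add(T, 1) = Add(1, T))
Function('J')(m, Y) = Pow(Add(Pow(Y, 2), Pow(m, 2)), Rational(1, 2))
L = 398 (L = Add(-271, 669) = 398)
Add(-874, Mul(Function('J')(-35, Add(-19, Function('h')(-5, -5))), L)) = Add(-874, Mul(Pow(Add(Pow(Add(-19, Add(1, -5)), 2), Pow(-35, 2)), Rational(1, 2)), 398)) = Add(-874, Mul(Pow(Add(Pow(Add(-19, -4), 2), 1225), Rational(1, 2)), 398)) = Add(-874, Mul(Pow(Add(Pow(-23, 2), 1225), Rational(1, 2)), 398)) = Add(-874, Mul(Pow(Add(529, 1225), Rational(1, 2)), 398)) = Add(-874, Mul(Pow(1754, Rational(1, 2)), 398)) = Add(-874, Mul(398, Pow(1754, Rational(1, 2))))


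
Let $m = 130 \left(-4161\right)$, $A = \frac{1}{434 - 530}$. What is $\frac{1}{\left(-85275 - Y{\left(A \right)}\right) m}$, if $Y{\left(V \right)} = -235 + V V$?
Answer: $\frac{1536}{70657055629355} \approx 2.1739 \cdot 10^{-11}$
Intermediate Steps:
$A = - \frac{1}{96}$ ($A = \frac{1}{-96} = - \frac{1}{96} \approx -0.010417$)
$Y{\left(V \right)} = -235 + V^{2}$
$m = -540930$
$\frac{1}{\left(-85275 - Y{\left(A \right)}\right) m} = \frac{1}{\left(-85275 - \left(-235 + \left(- \frac{1}{96}\right)^{2}\right)\right) \left(-540930\right)} = \frac{1}{-85275 - \left(-235 + \frac{1}{9216}\right)} \left(- \frac{1}{540930}\right) = \frac{1}{-85275 - - \frac{2165759}{9216}} \left(- \frac{1}{540930}\right) = \frac{1}{-85275 + \frac{2165759}{9216}} \left(- \frac{1}{540930}\right) = \frac{1}{- \frac{783728641}{9216}} \left(- \frac{1}{540930}\right) = \left(- \frac{9216}{783728641}\right) \left(- \frac{1}{540930}\right) = \frac{1536}{70657055629355}$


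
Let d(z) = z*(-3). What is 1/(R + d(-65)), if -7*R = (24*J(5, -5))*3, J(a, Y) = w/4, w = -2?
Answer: 7/1401 ≈ 0.0049964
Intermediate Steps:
d(z) = -3*z
J(a, Y) = -1/2 (J(a, Y) = -2/4 = -2*1/4 = -1/2)
R = 36/7 (R = -24*(-1/2)*3/7 = -(-12)*3/7 = -1/7*(-36) = 36/7 ≈ 5.1429)
1/(R + d(-65)) = 1/(36/7 - 3*(-65)) = 1/(36/7 + 195) = 1/(1401/7) = 7/1401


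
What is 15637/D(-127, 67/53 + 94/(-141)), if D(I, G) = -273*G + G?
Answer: -130857/1360 ≈ -96.218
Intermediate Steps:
D(I, G) = -272*G
15637/D(-127, 67/53 + 94/(-141)) = 15637/((-272*(67/53 + 94/(-141)))) = 15637/((-272*(67*(1/53) + 94*(-1/141)))) = 15637/((-272*(67/53 - 2/3))) = 15637/((-272*95/159)) = 15637/(-25840/159) = 15637*(-159/25840) = -130857/1360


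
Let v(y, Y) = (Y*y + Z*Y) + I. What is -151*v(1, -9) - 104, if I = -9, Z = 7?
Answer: 12127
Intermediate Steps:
v(y, Y) = -9 + 7*Y + Y*y (v(y, Y) = (Y*y + 7*Y) - 9 = (7*Y + Y*y) - 9 = -9 + 7*Y + Y*y)
-151*v(1, -9) - 104 = -151*(-9 + 7*(-9) - 9*1) - 104 = -151*(-9 - 63 - 9) - 104 = -151*(-81) - 104 = 12231 - 104 = 12127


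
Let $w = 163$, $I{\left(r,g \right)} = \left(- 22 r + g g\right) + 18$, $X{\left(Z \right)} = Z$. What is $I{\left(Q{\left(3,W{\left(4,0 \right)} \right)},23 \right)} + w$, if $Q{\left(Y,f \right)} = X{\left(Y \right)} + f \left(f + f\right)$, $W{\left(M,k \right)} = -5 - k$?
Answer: $-456$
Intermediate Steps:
$Q{\left(Y,f \right)} = Y + 2 f^{2}$ ($Q{\left(Y,f \right)} = Y + f \left(f + f\right) = Y + f 2 f = Y + 2 f^{2}$)
$I{\left(r,g \right)} = 18 + g^{2} - 22 r$ ($I{\left(r,g \right)} = \left(- 22 r + g^{2}\right) + 18 = \left(g^{2} - 22 r\right) + 18 = 18 + g^{2} - 22 r$)
$I{\left(Q{\left(3,W{\left(4,0 \right)} \right)},23 \right)} + w = \left(18 + 23^{2} - 22 \left(3 + 2 \left(-5 - 0\right)^{2}\right)\right) + 163 = \left(18 + 529 - 22 \left(3 + 2 \left(-5 + 0\right)^{2}\right)\right) + 163 = \left(18 + 529 - 22 \left(3 + 2 \left(-5\right)^{2}\right)\right) + 163 = \left(18 + 529 - 22 \left(3 + 2 \cdot 25\right)\right) + 163 = \left(18 + 529 - 22 \left(3 + 50\right)\right) + 163 = \left(18 + 529 - 1166\right) + 163 = -619 + 163 = -456$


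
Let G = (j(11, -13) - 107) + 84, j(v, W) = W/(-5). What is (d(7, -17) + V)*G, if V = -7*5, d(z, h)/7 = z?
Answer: -1428/5 ≈ -285.60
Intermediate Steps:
j(v, W) = -W/5 (j(v, W) = W*(-⅕) = -W/5)
d(z, h) = 7*z
V = -35
G = -102/5 (G = (-⅕*(-13) - 107) + 84 = (13/5 - 107) + 84 = -522/5 + 84 = -102/5 ≈ -20.400)
(d(7, -17) + V)*G = (7*7 - 35)*(-102/5) = (49 - 35)*(-102/5) = 14*(-102/5) = -1428/5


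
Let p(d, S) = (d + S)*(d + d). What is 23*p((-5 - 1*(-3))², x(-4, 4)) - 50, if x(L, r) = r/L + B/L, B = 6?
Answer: 226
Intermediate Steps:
x(L, r) = 6/L + r/L (x(L, r) = r/L + 6/L = 6/L + r/L)
p(d, S) = 2*d*(S + d) (p(d, S) = (S + d)*(2*d) = 2*d*(S + d))
23*p((-5 - 1*(-3))², x(-4, 4)) - 50 = 23*(2*(-5 - 1*(-3))²*((6 + 4)/(-4) + (-5 - 1*(-3))²)) - 50 = 23*(2*(-5 + 3)²*(-¼*10 + (-5 + 3)²)) - 50 = 23*(2*(-2)²*(-5/2 + (-2)²)) - 50 = 23*(2*4*(-5/2 + 4)) - 50 = 23*(2*4*(3/2)) - 50 = 23*12 - 50 = 276 - 50 = 226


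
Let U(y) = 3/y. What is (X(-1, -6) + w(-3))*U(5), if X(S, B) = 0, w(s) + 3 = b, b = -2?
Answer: -3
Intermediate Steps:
w(s) = -5 (w(s) = -3 - 2 = -5)
(X(-1, -6) + w(-3))*U(5) = (0 - 5)*(3/5) = -15/5 = -5*⅗ = -3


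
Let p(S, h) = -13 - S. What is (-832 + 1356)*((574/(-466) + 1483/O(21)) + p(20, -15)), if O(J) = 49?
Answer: -23729340/11417 ≈ -2078.4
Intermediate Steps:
(-832 + 1356)*((574/(-466) + 1483/O(21)) + p(20, -15)) = (-832 + 1356)*((574/(-466) + 1483/49) + (-13 - 1*20)) = 524*((574*(-1/466) + 1483*(1/49)) + (-13 - 20)) = 524*((-287/233 + 1483/49) - 33) = 524*(331476/11417 - 33) = 524*(-45285/11417) = -23729340/11417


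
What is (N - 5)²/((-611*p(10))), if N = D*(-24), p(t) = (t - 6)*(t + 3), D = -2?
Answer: -1849/31772 ≈ -0.058196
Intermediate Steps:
p(t) = (-6 + t)*(3 + t)
N = 48 (N = -2*(-24) = 48)
(N - 5)²/((-611*p(10))) = (48 - 5)²/((-611*(-18 + 10² - 3*10))) = 43²/((-611*(-18 + 100 - 30))) = 1849/((-611*52)) = 1849/(-31772) = 1849*(-1/31772) = -1849/31772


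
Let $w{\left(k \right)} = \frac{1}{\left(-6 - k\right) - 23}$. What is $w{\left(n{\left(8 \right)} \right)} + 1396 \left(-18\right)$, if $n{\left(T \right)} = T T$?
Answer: $- \frac{2336905}{93} \approx -25128.0$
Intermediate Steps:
$n{\left(T \right)} = T^{2}$
$w{\left(k \right)} = \frac{1}{-29 - k}$
$w{\left(n{\left(8 \right)} \right)} + 1396 \left(-18\right) = - \frac{1}{29 + 8^{2}} + 1396 \left(-18\right) = - \frac{1}{29 + 64} - 25128 = - \frac{1}{93} - 25128 = - \frac{2336905}{93}$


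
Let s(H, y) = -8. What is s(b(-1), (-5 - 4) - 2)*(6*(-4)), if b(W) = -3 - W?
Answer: 192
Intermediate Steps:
s(b(-1), (-5 - 4) - 2)*(6*(-4)) = -48*(-4) = -8*(-24) = 192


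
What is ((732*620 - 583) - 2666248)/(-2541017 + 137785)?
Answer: 2212991/2403232 ≈ 0.92084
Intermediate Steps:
((732*620 - 583) - 2666248)/(-2541017 + 137785) = ((453840 - 583) - 2666248)/(-2403232) = (453257 - 2666248)*(-1/2403232) = -2212991*(-1/2403232) = 2212991/2403232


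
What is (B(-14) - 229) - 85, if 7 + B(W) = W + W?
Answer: -349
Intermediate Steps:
B(W) = -7 + 2*W (B(W) = -7 + (W + W) = -7 + 2*W)
(B(-14) - 229) - 85 = ((-7 + 2*(-14)) - 229) - 85 = ((-7 - 28) - 229) - 85 = (-35 - 229) - 85 = -264 - 85 = -349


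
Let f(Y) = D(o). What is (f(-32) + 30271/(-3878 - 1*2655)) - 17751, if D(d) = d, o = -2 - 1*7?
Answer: -116056351/6533 ≈ -17765.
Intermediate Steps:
o = -9 (o = -2 - 7 = -9)
f(Y) = -9
(f(-32) + 30271/(-3878 - 1*2655)) - 17751 = (-9 + 30271/(-3878 - 1*2655)) - 17751 = (-9 + 30271/(-3878 - 2655)) - 17751 = (-9 + 30271/(-6533)) - 17751 = (-9 + 30271*(-1/6533)) - 17751 = (-9 - 30271/6533) - 17751 = -89068/6533 - 17751 = -116056351/6533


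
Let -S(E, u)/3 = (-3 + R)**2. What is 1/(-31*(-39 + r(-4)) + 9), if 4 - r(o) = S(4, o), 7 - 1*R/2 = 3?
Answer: -1/1231 ≈ -0.00081235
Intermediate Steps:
R = 8 (R = 14 - 2*3 = 14 - 6 = 8)
S(E, u) = -75 (S(E, u) = -3*(-3 + 8)**2 = -3*5**2 = -3*25 = -75)
r(o) = 79 (r(o) = 4 - 1*(-75) = 4 + 75 = 79)
1/(-31*(-39 + r(-4)) + 9) = 1/(-31*(-39 + 79) + 9) = 1/(-31*40 + 9) = 1/(-1240 + 9) = 1/(-1231) = -1/1231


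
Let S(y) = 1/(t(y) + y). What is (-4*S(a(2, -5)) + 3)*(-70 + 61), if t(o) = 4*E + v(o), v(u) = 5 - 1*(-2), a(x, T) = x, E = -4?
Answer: -225/7 ≈ -32.143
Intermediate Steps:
v(u) = 7 (v(u) = 5 + 2 = 7)
t(o) = -9 (t(o) = 4*(-4) + 7 = -16 + 7 = -9)
S(y) = 1/(-9 + y)
(-4*S(a(2, -5)) + 3)*(-70 + 61) = (-4/(-9 + 2) + 3)*(-70 + 61) = (-4/(-7) + 3)*(-9) = (-4*(-⅐) + 3)*(-9) = (4/7 + 3)*(-9) = (25/7)*(-9) = -225/7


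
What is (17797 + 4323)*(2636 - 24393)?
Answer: -481264840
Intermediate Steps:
(17797 + 4323)*(2636 - 24393) = 22120*(-21757) = -481264840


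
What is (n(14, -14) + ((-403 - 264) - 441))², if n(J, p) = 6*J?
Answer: 1048576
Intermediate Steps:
(n(14, -14) + ((-403 - 264) - 441))² = (6*14 + ((-403 - 264) - 441))² = (84 + (-667 - 441))² = (84 - 1108)² = (-1024)² = 1048576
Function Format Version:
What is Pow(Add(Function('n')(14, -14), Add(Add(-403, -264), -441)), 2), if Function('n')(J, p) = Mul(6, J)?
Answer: 1048576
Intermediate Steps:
Pow(Add(Function('n')(14, -14), Add(Add(-403, -264), -441)), 2) = Pow(Add(Mul(6, 14), Add(Add(-403, -264), -441)), 2) = Pow(Add(84, Add(-667, -441)), 2) = Pow(Add(84, -1108), 2) = Pow(-1024, 2) = 1048576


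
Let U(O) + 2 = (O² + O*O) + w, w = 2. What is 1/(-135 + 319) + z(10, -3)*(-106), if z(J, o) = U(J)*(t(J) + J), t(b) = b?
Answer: -78015999/184 ≈ -4.2400e+5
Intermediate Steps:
U(O) = 2*O² (U(O) = -2 + ((O² + O*O) + 2) = -2 + ((O² + O²) + 2) = -2 + (2*O² + 2) = -2 + (2 + 2*O²) = 2*O²)
z(J, o) = 4*J³ (z(J, o) = (2*J²)*(J + J) = (2*J²)*(2*J) = 4*J³)
1/(-135 + 319) + z(10, -3)*(-106) = 1/(-135 + 319) + (4*10³)*(-106) = 1/184 + (4*1000)*(-106) = 1/184 + 4000*(-106) = 1/184 - 424000 = -78015999/184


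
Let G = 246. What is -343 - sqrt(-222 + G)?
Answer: -343 - 2*sqrt(6) ≈ -347.90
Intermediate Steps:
-343 - sqrt(-222 + G) = -343 - sqrt(-222 + 246) = -343 - sqrt(24) = -343 - 2*sqrt(6)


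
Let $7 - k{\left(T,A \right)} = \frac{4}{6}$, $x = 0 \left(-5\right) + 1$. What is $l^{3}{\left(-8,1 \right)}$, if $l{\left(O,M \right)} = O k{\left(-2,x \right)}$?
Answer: $- \frac{3511808}{27} \approx -1.3007 \cdot 10^{5}$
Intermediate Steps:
$x = 1$ ($x = 0 + 1 = 1$)
$k{\left(T,A \right)} = \frac{19}{3}$ ($k{\left(T,A \right)} = 7 - \frac{4}{6} = 7 - 4 \cdot \frac{1}{6} = 7 - \frac{2}{3} = \frac{19}{3}$)
$l{\left(O,M \right)} = \frac{19 O}{3}$ ($l{\left(O,M \right)} = O \frac{19}{3} = \frac{19 O}{3}$)
$l^{3}{\left(-8,1 \right)} = \left(\frac{19}{3} \left(-8\right)\right)^{3} = \left(- \frac{152}{3}\right)^{3} = - \frac{3511808}{27}$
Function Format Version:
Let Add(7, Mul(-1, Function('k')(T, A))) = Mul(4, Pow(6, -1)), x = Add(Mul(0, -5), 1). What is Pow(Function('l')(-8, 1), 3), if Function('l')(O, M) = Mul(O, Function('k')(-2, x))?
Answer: Rational(-3511808, 27) ≈ -1.3007e+5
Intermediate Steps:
x = 1 (x = Add(0, 1) = 1)
Function('k')(T, A) = Rational(19, 3) (Function('k')(T, A) = Add(7, Mul(-1, Mul(4, Pow(6, -1)))) = Add(7, Mul(-1, Mul(4, Rational(1, 6)))) = Add(7, Mul(-1, Rational(2, 3))) = Add(7, Rational(-2, 3)) = Rational(19, 3))
Function('l')(O, M) = Mul(Rational(19, 3), O) (Function('l')(O, M) = Mul(O, Rational(19, 3)) = Mul(Rational(19, 3), O))
Pow(Function('l')(-8, 1), 3) = Pow(Mul(Rational(19, 3), -8), 3) = Pow(Rational(-152, 3), 3) = Rational(-3511808, 27)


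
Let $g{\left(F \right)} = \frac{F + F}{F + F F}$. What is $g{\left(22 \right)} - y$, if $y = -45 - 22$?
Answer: $\frac{1543}{23} \approx 67.087$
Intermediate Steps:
$g{\left(F \right)} = \frac{2 F}{F + F^{2}}$
$y = -67$
$g{\left(22 \right)} - y = \frac{2}{1 + 22} - -67 = \frac{2}{23} + 67 = \frac{1543}{23}$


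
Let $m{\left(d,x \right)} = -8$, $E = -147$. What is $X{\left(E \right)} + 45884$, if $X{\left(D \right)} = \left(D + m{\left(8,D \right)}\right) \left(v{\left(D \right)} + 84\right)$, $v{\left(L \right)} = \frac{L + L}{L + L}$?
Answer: $32709$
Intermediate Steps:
$v{\left(L \right)} = 1$ ($v{\left(L \right)} = \frac{2 L}{2 L} = 2 L \frac{1}{2 L} = 1$)
$X{\left(D \right)} = -680 + 85 D$ ($X{\left(D \right)} = \left(D - 8\right) \left(1 + 84\right) = \left(-8 + D\right) 85 = -680 + 85 D$)
$X{\left(E \right)} + 45884 = \left(-680 + 85 \left(-147\right)\right) + 45884 = \left(-680 - 12495\right) + 45884 = -13175 + 45884 = 32709$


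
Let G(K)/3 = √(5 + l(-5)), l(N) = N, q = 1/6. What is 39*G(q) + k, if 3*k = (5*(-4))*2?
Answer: -40/3 ≈ -13.333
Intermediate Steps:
q = ⅙ ≈ 0.16667
G(K) = 0 (G(K) = 3*√(5 - 5) = 3*√0 = 3*0 = 0)
k = -40/3 (k = ((5*(-4))*2)/3 = (-20*2)/3 = (⅓)*(-40) = -40/3 ≈ -13.333)
39*G(q) + k = 39*0 - 40/3 = 0 - 40/3 = -40/3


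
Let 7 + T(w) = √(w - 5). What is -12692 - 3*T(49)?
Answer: -12671 - 6*√11 ≈ -12691.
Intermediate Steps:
T(w) = -7 + √(-5 + w) (T(w) = -7 + √(w - 5) = -7 + √(-5 + w))
-12692 - 3*T(49) = -12692 - 3*(-7 + √(-5 + 49)) = -12692 - 3*(-7 + √44) = -12692 - 3*(-7 + 2*√11) = -12692 - (-21 + 6*√11) = -12692 + (21 - 6*√11) = -12671 - 6*√11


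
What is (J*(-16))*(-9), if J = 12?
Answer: 1728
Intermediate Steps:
(J*(-16))*(-9) = (12*(-16))*(-9) = -192*(-9) = 1728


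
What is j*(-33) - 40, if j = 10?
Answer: -370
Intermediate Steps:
j*(-33) - 40 = 10*(-33) - 40 = -330 - 40 = -370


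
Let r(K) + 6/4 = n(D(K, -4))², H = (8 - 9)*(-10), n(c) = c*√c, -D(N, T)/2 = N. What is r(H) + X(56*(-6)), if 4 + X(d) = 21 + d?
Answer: -16641/2 ≈ -8320.5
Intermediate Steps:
X(d) = 17 + d (X(d) = -4 + (21 + d) = 17 + d)
D(N, T) = -2*N
n(c) = c^(3/2)
H = 10 (H = -1*(-10) = 10)
r(K) = -3/2 - 8*K³ (r(K) = -3/2 + ((-2*K)^(3/2))² = -3/2 + (2*√2*(-K)^(3/2))² = -3/2 - 8*K³)
r(H) + X(56*(-6)) = (-3/2 - 8*10³) + (17 + 56*(-6)) = (-3/2 - 8*1000) + (17 - 336) = (-3/2 - 8000) - 319 = -16003/2 - 319 = -16641/2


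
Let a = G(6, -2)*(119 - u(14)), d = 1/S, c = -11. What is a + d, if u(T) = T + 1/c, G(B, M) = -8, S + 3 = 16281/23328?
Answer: -2044864/2431 ≈ -841.16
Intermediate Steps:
S = -221/96 (S = -3 + 16281/23328 = -3 + 16281*(1/23328) = -3 + 67/96 = -221/96 ≈ -2.3021)
u(T) = -1/11 + T (u(T) = T + 1/(-11) = T - 1/11 = -1/11 + T)
d = -96/221 (d = 1/(-221/96) = -96/221 ≈ -0.43439)
a = -9248/11 (a = -8*(119 - (-1/11 + 14)) = -8*(119 - 1*153/11) = -8*(119 - 153/11) = -8*1156/11 = -9248/11 ≈ -840.73)
a + d = -9248/11 - 96/221 = -2044864/2431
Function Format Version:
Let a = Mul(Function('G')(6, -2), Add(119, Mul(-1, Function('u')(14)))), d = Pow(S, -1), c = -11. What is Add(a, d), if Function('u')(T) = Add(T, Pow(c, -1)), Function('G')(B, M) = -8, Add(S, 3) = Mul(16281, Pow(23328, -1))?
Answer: Rational(-2044864, 2431) ≈ -841.16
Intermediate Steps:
S = Rational(-221, 96) (S = Add(-3, Mul(16281, Pow(23328, -1))) = Add(-3, Mul(16281, Rational(1, 23328))) = Add(-3, Rational(67, 96)) = Rational(-221, 96) ≈ -2.3021)
Function('u')(T) = Add(Rational(-1, 11), T) (Function('u')(T) = Add(T, Pow(-11, -1)) = Add(T, Rational(-1, 11)) = Add(Rational(-1, 11), T))
d = Rational(-96, 221) (d = Pow(Rational(-221, 96), -1) = Rational(-96, 221) ≈ -0.43439)
a = Rational(-9248, 11) (a = Mul(-8, Add(119, Mul(-1, Add(Rational(-1, 11), 14)))) = Mul(-8, Add(119, Mul(-1, Rational(153, 11)))) = Mul(-8, Add(119, Rational(-153, 11))) = Mul(-8, Rational(1156, 11)) = Rational(-9248, 11) ≈ -840.73)
Add(a, d) = Add(Rational(-9248, 11), Rational(-96, 221)) = Rational(-2044864, 2431)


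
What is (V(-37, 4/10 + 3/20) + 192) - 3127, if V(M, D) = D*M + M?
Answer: -59847/20 ≈ -2992.4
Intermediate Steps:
V(M, D) = M + D*M
(V(-37, 4/10 + 3/20) + 192) - 3127 = (-37*(1 + (4/10 + 3/20)) + 192) - 3127 = (-37*(1 + (4*(⅒) + 3*(1/20))) + 192) - 3127 = (-37*(1 + (⅖ + 3/20)) + 192) - 3127 = (-37*(1 + 11/20) + 192) - 3127 = (-37*31/20 + 192) - 3127 = (-1147/20 + 192) - 3127 = 2693/20 - 3127 = -59847/20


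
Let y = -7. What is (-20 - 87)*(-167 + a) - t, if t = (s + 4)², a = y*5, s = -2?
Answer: 21610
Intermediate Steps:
a = -35 (a = -7*5 = -35)
t = 4 (t = (-2 + 4)² = 2² = 4)
(-20 - 87)*(-167 + a) - t = (-20 - 87)*(-167 - 35) - 1*4 = -107*(-202) - 4 = 21614 - 4 = 21610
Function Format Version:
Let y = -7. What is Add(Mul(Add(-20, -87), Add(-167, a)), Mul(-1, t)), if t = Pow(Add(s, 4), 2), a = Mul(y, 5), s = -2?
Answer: 21610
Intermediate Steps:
a = -35 (a = Mul(-7, 5) = -35)
t = 4 (t = Pow(Add(-2, 4), 2) = Pow(2, 2) = 4)
Add(Mul(Add(-20, -87), Add(-167, a)), Mul(-1, t)) = Add(Mul(Add(-20, -87), Add(-167, -35)), Mul(-1, 4)) = Add(Mul(-107, -202), -4) = Add(21614, -4) = 21610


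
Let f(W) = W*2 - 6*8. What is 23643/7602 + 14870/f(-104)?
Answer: -8915761/162176 ≈ -54.976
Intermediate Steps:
f(W) = -48 + 2*W (f(W) = 2*W - 48 = -48 + 2*W)
23643/7602 + 14870/f(-104) = 23643/7602 + 14870/(-48 + 2*(-104)) = 23643*(1/7602) + 14870/(-48 - 208) = 7881/2534 + 14870/(-256) = 7881/2534 + 14870*(-1/256) = 7881/2534 - 7435/128 = -8915761/162176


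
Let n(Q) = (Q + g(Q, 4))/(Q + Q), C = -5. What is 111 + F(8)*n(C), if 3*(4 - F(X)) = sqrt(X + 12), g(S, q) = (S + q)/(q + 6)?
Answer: 2826/25 - 17*sqrt(5)/50 ≈ 112.28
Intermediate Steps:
g(S, q) = (S + q)/(6 + q)
F(X) = 4 - sqrt(12 + X)/3 (F(X) = 4 - sqrt(X + 12)/3 = 4 - sqrt(12 + X)/3)
n(Q) = (2/5 + 11*Q/10)/(2*Q) (n(Q) = (Q + (Q + 4)/(6 + 4))/(Q + Q) = (Q + (4 + Q)/10)/((2*Q)) = (Q + (4 + Q)/10)*(1/(2*Q)) = (Q + (2/5 + Q/10))*(1/(2*Q)) = (2/5 + 11*Q/10)*(1/(2*Q)) = (2/5 + 11*Q/10)/(2*Q))
111 + F(8)*n(C) = 111 + (4 - sqrt(12 + 8)/3)*((1/20)*(4 + 11*(-5))/(-5)) = 111 + (4 - 2*sqrt(5)/3)*((1/20)*(-1/5)*(4 - 55)) = 111 + (4 - 2*sqrt(5)/3)*((1/20)*(-1/5)*(-51)) = 111 + (4 - 2*sqrt(5)/3)*(51/100) = 111 + (51/25 - 17*sqrt(5)/50) = 2826/25 - 17*sqrt(5)/50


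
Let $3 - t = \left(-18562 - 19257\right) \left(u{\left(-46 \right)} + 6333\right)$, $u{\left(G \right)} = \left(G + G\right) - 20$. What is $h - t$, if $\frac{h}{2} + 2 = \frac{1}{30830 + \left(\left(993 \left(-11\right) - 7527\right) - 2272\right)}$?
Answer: $- \frac{1189064718323}{5054} \approx -2.3527 \cdot 10^{8}$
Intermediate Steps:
$u{\left(G \right)} = -20 + 2 G$ ($u{\left(G \right)} = 2 G - 20 = -20 + 2 G$)
$t = 235272002$ ($t = 3 - \left(-18562 - 19257\right) \left(\left(-20 + 2 \left(-46\right)\right) + 6333\right) = 3 - - 37819 \left(\left(-20 - 92\right) + 6333\right) = 3 - - 37819 \left(-112 + 6333\right) = 3 - \left(-37819\right) 6221 = 3 - -235271999 = 3 + 235271999 = 235272002$)
$h = - \frac{20215}{5054}$ ($h = -4 + \frac{2}{30830 + \left(\left(993 \left(-11\right) - 7527\right) - 2272\right)} = -4 + \frac{2}{30830 - 20722} = -4 + \frac{2}{10108} = -4 + 2 \cdot \frac{1}{10108} = -4 + \frac{1}{5054} = - \frac{20215}{5054} \approx -3.9998$)
$h - t = - \frac{20215}{5054} - 235272002 = - \frac{1189064718323}{5054}$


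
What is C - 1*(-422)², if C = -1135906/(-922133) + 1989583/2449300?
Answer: -402212407443473261/2258580356900 ≈ -1.7808e+5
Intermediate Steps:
C = 4616834706339/2258580356900 (C = -1135906*(-1/922133) + 1989583*(1/2449300) = 1135906/922133 + 1989583/2449300 = 4616834706339/2258580356900 ≈ 2.0441)
C - 1*(-422)² = 4616834706339/2258580356900 - 1*(-422)² = 4616834706339/2258580356900 - 1*178084 = 4616834706339/2258580356900 - 178084 = -402212407443473261/2258580356900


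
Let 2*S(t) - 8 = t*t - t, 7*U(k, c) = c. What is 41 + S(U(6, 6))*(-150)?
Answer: -26941/49 ≈ -549.82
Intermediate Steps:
U(k, c) = c/7
S(t) = 4 + t**2/2 - t/2 (S(t) = 4 + (t*t - t)/2 = 4 + (t**2 - t)/2 = 4 + (t**2/2 - t/2) = 4 + t**2/2 - t/2)
41 + S(U(6, 6))*(-150) = 41 + (4 + ((1/7)*6)**2/2 - 6/14)*(-150) = 41 + (4 + (6/7)**2/2 - 1/2*6/7)*(-150) = 41 + (4 + (1/2)*(36/49) - 3/7)*(-150) = 41 + (4 + 18/49 - 3/7)*(-150) = 41 + (193/49)*(-150) = 41 - 28950/49 = -26941/49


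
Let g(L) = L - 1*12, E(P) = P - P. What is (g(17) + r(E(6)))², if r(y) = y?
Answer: 25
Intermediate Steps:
E(P) = 0
g(L) = -12 + L (g(L) = L - 12 = -12 + L)
(g(17) + r(E(6)))² = ((-12 + 17) + 0)² = (5 + 0)² = 5² = 25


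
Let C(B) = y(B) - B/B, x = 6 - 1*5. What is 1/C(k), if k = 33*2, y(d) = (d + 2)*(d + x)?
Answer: 1/4555 ≈ 0.00021954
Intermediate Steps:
x = 1 (x = 6 - 5 = 1)
y(d) = (1 + d)*(2 + d) (y(d) = (d + 2)*(d + 1) = (2 + d)*(1 + d) = (1 + d)*(2 + d))
k = 66
C(B) = 1 + B² + 3*B (C(B) = (2 + B² + 3*B) - B/B = (2 + B² + 3*B) - 1*1 = (2 + B² + 3*B) - 1 = 1 + B² + 3*B)
1/C(k) = 1/(1 + 66² + 3*66) = 1/(1 + 4356 + 198) = 1/4555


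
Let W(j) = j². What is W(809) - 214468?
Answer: 440013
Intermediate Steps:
W(809) - 214468 = 809² - 214468 = 654481 - 214468 = 440013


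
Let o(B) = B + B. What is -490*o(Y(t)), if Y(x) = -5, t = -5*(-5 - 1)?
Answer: 4900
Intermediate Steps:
t = 30 (t = -5*(-6) = 30)
o(B) = 2*B
-490*o(Y(t)) = -980*(-5) = -490*(-10) = 4900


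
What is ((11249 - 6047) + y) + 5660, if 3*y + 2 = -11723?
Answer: 20861/3 ≈ 6953.7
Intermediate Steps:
y = -11725/3 (y = -2/3 + (1/3)*(-11723) = -2/3 - 11723/3 = -11725/3 ≈ -3908.3)
((11249 - 6047) + y) + 5660 = ((11249 - 6047) - 11725/3) + 5660 = (5202 - 11725/3) + 5660 = 3881/3 + 5660 = 20861/3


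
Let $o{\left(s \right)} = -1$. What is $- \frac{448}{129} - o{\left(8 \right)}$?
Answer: $- \frac{319}{129} \approx -2.4729$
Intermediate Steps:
$- \frac{448}{129} - o{\left(8 \right)} = - \frac{448}{129} - -1 = \left(-448\right) \frac{1}{129} + 1 = - \frac{448}{129} + 1 = - \frac{319}{129}$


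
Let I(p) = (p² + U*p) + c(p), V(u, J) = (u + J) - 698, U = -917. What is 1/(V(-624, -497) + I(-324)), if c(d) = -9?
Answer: 1/400256 ≈ 2.4984e-6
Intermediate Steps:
V(u, J) = -698 + J + u (V(u, J) = (J + u) - 698 = -698 + J + u)
I(p) = -9 + p² - 917*p (I(p) = (p² - 917*p) - 9 = -9 + p² - 917*p)
1/(V(-624, -497) + I(-324)) = 1/((-698 - 497 - 624) + (-9 + (-324)² - 917*(-324))) = 1/(-1819 + (-9 + 104976 + 297108)) = 1/(-1819 + 402075) = 1/400256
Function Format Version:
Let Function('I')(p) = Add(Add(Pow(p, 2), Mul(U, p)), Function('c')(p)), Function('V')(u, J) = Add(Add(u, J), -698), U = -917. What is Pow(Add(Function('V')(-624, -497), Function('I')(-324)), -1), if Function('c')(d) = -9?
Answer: Rational(1, 400256) ≈ 2.4984e-6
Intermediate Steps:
Function('V')(u, J) = Add(-698, J, u) (Function('V')(u, J) = Add(Add(J, u), -698) = Add(-698, J, u))
Function('I')(p) = Add(-9, Pow(p, 2), Mul(-917, p)) (Function('I')(p) = Add(Add(Pow(p, 2), Mul(-917, p)), -9) = Add(-9, Pow(p, 2), Mul(-917, p)))
Pow(Add(Function('V')(-624, -497), Function('I')(-324)), -1) = Pow(Add(Add(-698, -497, -624), Add(-9, Pow(-324, 2), Mul(-917, -324))), -1) = Pow(Add(-1819, Add(-9, 104976, 297108)), -1) = Pow(Add(-1819, 402075), -1) = Pow(400256, -1) = Rational(1, 400256)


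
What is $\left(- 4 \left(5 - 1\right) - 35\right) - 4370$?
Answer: $-4421$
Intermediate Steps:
$\left(- 4 \left(5 - 1\right) - 35\right) - 4370 = \left(\left(-4\right) 4 - 35\right) - 4370 = \left(-16 - 35\right) - 4370 = -51 - 4370 = -4421$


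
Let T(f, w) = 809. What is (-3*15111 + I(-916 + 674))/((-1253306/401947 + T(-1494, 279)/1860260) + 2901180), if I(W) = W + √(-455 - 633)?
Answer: -34077609087476500/2169285171481095163 + 5981807409760*I*√17/2169285171481095163 ≈ -0.015709 + 1.1369e-5*I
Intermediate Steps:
I(W) = W + 8*I*√17 (I(W) = W + √(-1088) = W + 8*I*√17)
(-3*15111 + I(-916 + 674))/((-1253306/401947 + T(-1494, 279)/1860260) + 2901180) = (-3*15111 + ((-916 + 674) + 8*I*√17))/((-1253306/401947 + 809/1860260) + 2901180) = (-45333 + (-242 + 8*I*√17))/((-1253306*1/401947 + 809*(1/1860260)) + 2901180) = (-45575 + 8*I*√17)/((-1253306/401947 + 809/1860260) + 2901180) = (-45575 + 8*I*√17)/(-2331149844437/747725926220 + 2901180) = (-45575 + 8*I*√17)/(2169285171481095163/747725926220) = (-45575 + 8*I*√17)*(747725926220/2169285171481095163) = -34077609087476500/2169285171481095163 + 5981807409760*I*√17/2169285171481095163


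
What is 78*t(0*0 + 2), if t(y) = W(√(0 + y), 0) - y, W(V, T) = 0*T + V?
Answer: -156 + 78*√2 ≈ -45.691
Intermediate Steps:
W(V, T) = V (W(V, T) = 0 + V = V)
t(y) = √y - y (t(y) = √(0 + y) - y = √y - y)
78*t(0*0 + 2) = 78*(√(0*0 + 2) - (0*0 + 2)) = 78*(√(0 + 2) - (0 + 2)) = 78*(√2 - 1*2) = 78*(√2 - 2) = 78*(-2 + √2) = -156 + 78*√2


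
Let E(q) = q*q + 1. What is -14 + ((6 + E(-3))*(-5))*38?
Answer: -3054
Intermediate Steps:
E(q) = 1 + q² (E(q) = q² + 1 = 1 + q²)
-14 + ((6 + E(-3))*(-5))*38 = -14 + ((6 + (1 + (-3)²))*(-5))*38 = -14 + ((6 + (1 + 9))*(-5))*38 = -14 + ((6 + 10)*(-5))*38 = -14 + (16*(-5))*38 = -14 - 80*38 = -14 - 3040 = -3054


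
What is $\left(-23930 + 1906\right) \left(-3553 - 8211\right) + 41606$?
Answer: $259131942$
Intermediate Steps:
$\left(-23930 + 1906\right) \left(-3553 - 8211\right) + 41606 = \left(-22024\right) \left(-11764\right) + 41606 = 259090336 + 41606 = 259131942$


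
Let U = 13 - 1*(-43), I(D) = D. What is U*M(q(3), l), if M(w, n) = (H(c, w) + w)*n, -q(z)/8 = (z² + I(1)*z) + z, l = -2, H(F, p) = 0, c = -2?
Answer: 13440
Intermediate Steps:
U = 56 (U = 13 + 43 = 56)
q(z) = -16*z - 8*z² (q(z) = -8*((z² + 1*z) + z) = -8*((z² + z) + z) = -8*((z + z²) + z) = -8*(z² + 2*z) = -16*z - 8*z²)
M(w, n) = n*w (M(w, n) = (0 + w)*n = w*n = n*w)
U*M(q(3), l) = 56*(-(-16)*3*(2 + 3)) = 56*(-(-16)*3*5) = 56*(-2*(-120)) = 56*240 = 13440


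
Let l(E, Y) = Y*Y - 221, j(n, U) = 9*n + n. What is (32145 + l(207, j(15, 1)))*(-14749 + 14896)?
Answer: 8000328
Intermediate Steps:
j(n, U) = 10*n
l(E, Y) = -221 + Y² (l(E, Y) = Y² - 221 = -221 + Y²)
(32145 + l(207, j(15, 1)))*(-14749 + 14896) = (32145 + (-221 + (10*15)²))*(-14749 + 14896) = (32145 + (-221 + 150²))*147 = (32145 + (-221 + 22500))*147 = (32145 + 22279)*147 = 54424*147 = 8000328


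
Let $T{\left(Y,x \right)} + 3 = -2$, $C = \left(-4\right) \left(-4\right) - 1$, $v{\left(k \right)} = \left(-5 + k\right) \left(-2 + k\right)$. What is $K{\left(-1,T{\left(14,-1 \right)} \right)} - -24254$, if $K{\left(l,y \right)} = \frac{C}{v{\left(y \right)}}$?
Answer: $\frac{339559}{14} \approx 24254.0$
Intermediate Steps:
$C = 15$ ($C = 16 - 1 = 15$)
$T{\left(Y,x \right)} = -5$ ($T{\left(Y,x \right)} = -3 - 2 = -5$)
$K{\left(l,y \right)} = \frac{15}{10 + y^{2} - 7 y}$
$K{\left(-1,T{\left(14,-1 \right)} \right)} - -24254 = \frac{15}{10 + \left(-5\right)^{2} - -35} - -24254 = \frac{15}{10 + 25 + 35} + 24254 = \frac{15}{70} + 24254 = 15 \cdot \frac{1}{70} + 24254 = \frac{3}{14} + 24254 = \frac{339559}{14}$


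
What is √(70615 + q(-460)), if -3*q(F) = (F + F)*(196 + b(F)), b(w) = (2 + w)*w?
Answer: √64739255 ≈ 8046.1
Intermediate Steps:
b(w) = w*(2 + w)
q(F) = -2*F*(196 + F*(2 + F))/3 (q(F) = -(F + F)*(196 + F*(2 + F))/3 = -2*F*(196 + F*(2 + F))/3)
√(70615 + q(-460)) = √(70615 - ⅔*(-460)*(196 - 460*(2 - 460))) = √(70615 - ⅔*(-460)*(196 - 460*(-458))) = √(70615 - ⅔*(-460)*(196 + 210680)) = √(70615 - ⅔*(-460)*210876) = √(70615 + 64668640) = √64739255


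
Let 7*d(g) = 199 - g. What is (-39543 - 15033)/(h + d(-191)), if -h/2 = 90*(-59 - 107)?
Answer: -63672/34925 ≈ -1.8231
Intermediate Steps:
d(g) = 199/7 - g/7 (d(g) = (199 - g)/7 = 199/7 - g/7)
h = 29880 (h = -180*(-59 - 107) = -180*(-166) = -2*(-14940) = 29880)
(-39543 - 15033)/(h + d(-191)) = (-39543 - 15033)/(29880 + (199/7 - ⅐*(-191))) = -54576/(29880 + (199/7 + 191/7)) = -54576/(29880 + 390/7) = -54576/209550/7 = -54576*7/209550 = -63672/34925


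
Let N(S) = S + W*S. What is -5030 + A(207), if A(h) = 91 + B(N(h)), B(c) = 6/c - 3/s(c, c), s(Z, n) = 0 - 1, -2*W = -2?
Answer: -340583/69 ≈ -4936.0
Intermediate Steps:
W = 1 (W = -½*(-2) = 1)
s(Z, n) = -1
N(S) = 2*S (N(S) = S + 1*S = S + S = 2*S)
B(c) = 3 + 6/c (B(c) = 6/c - 3/(-1) = 6/c - 3*(-1) = 6/c + 3 = 3 + 6/c)
A(h) = 94 + 3/h (A(h) = 91 + (3 + 6/((2*h))) = 91 + (3 + 6*(1/(2*h))) = 91 + (3 + 3/h) = 94 + 3/h)
-5030 + A(207) = -5030 + (94 + 3/207) = -5030 + (94 + 3*(1/207)) = -5030 + (94 + 1/69) = -5030 + 6487/69 = -340583/69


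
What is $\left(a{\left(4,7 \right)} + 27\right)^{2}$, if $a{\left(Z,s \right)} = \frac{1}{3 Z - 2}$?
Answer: $\frac{73441}{100} \approx 734.41$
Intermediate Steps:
$a{\left(Z,s \right)} = \frac{1}{-2 + 3 Z}$
$\left(a{\left(4,7 \right)} + 27\right)^{2} = \left(\frac{1}{-2 + 3 \cdot 4} + 27\right)^{2} = \left(\frac{1}{-2 + 12} + 27\right)^{2} = \left(\frac{1}{10} + 27\right)^{2} = \left(\frac{271}{10}\right)^{2} = \frac{73441}{100}$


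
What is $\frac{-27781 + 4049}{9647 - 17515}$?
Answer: $\frac{5933}{1967} \approx 3.0163$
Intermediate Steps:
$\frac{-27781 + 4049}{9647 - 17515} = - \frac{23732}{-7868} = \left(-23732\right) \left(- \frac{1}{7868}\right) = \frac{5933}{1967}$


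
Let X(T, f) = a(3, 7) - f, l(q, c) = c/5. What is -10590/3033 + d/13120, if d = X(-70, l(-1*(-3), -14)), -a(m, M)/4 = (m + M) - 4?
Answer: -115837583/33160800 ≈ -3.4932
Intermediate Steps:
a(m, M) = 16 - 4*M - 4*m (a(m, M) = -4*((m + M) - 4) = -4*((M + m) - 4) = -4*(-4 + M + m) = 16 - 4*M - 4*m)
l(q, c) = c/5 (l(q, c) = c*(⅕) = c/5)
X(T, f) = -24 - f (X(T, f) = (16 - 4*7 - 4*3) - f = (16 - 28 - 12) - f = -24 - f)
d = -106/5 (d = -24 - (-14)/5 = -24 - 1*(-14/5) = -24 + 14/5 = -106/5 ≈ -21.200)
-10590/3033 + d/13120 = -10590/3033 - 106/5/13120 = -10590*1/3033 - 106/5*1/13120 = -3530/1011 - 53/32800 = -115837583/33160800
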